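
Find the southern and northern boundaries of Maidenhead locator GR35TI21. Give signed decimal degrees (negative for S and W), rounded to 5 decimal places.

Field G=6, R=17: +6·20° lon, +17·10° lat → SW at lon -60°, lat 80°.
Square 3, 5: +3·2° lon, +5·1° lat → SW at lon -54°, lat 85°.
Subsquare t=19, i=8: +19·0.0833333° lon, +8·0.0416667° lat → SW at lon -52.4167°, lat 85.3333°.
Extended square 2, 1: +2·0.00833333° lon, +1·0.00416667° lat → SW at lon -52.4°, lat 85.3375°.
Cell spans 0.00833333° lon × 0.00416667° lat.
south 85.33750, north 85.34167.

85.33750, 85.34167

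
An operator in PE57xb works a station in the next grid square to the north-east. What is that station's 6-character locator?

PE67ac

Longitude subsquare x = 23; +1 → 24, wraps to 0 = a, carry into square.
Longitude square 5; +1 → 6.
Latitude subsquare b = 1; +1 → 2 = c.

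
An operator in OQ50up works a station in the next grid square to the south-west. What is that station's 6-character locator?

Longitude subsquare u = 20; −1 → 19 = t.
Latitude subsquare p = 15; −1 → 14 = o.

OQ50to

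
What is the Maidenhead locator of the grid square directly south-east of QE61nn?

QE61om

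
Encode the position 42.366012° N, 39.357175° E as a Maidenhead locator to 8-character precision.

KN92qi27

Add 180° to longitude and 90° to latitude: 219.35717, 132.36601.
Field (20°×10°, letters A–R): 219.35717/20 → 10 → K, 132.36601/10 → 13 → N; chars KN.
Square (2°×1°, digits 0–9): 19.35717/2 → 9, 2.36601/1 → 2; chars 92.
Subsquare (5′×2.5′, letters a–x): 1.35717/0.0833333 → 16 → q, 0.36601/0.0416667 → 8 → i; chars qi.
Extended square (30″×15″, digits 0–9): 0.02384/0.00833333 → 2, 0.03268/0.00416667 → 7; chars 27.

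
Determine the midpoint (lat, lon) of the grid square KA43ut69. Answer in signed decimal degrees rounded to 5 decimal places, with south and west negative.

-86.16875, 29.72083

Field K=10, A=0: +10·20° lon, +0·10° lat → SW at lon 20°, lat -90°.
Square 4, 3: +4·2° lon, +3·1° lat → SW at lon 28°, lat -87°.
Subsquare u=20, t=19: +20·0.0833333° lon, +19·0.0416667° lat → SW at lon 29.6667°, lat -86.2083°.
Extended square 6, 9: +6·0.00833333° lon, +9·0.00416667° lat → SW at lon 29.7167°, lat -86.1708°.
Cell spans 0.00833333° lon × 0.00416667° lat. Centre is SW corner plus half of each.
latitude -86.16875, longitude 29.72083.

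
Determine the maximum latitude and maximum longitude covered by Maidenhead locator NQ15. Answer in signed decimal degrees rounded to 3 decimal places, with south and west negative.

Field N=13, Q=16: +13·20° lon, +16·10° lat → SW at lon 80°, lat 70°.
Square 1, 5: +1·2° lon, +5·1° lat → SW at lon 82°, lat 75°.
Cell spans 2° lon × 1° lat. NE corner is SW corner plus one full cell.
latitude 76.000, longitude 84.000.

76.000, 84.000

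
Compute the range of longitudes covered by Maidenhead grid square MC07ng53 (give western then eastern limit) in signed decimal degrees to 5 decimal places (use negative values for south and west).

Field M=12, C=2: +12·20° lon, +2·10° lat → SW at lon 60°, lat -70°.
Square 0, 7: +0·2° lon, +7·1° lat → SW at lon 60°, lat -63°.
Subsquare n=13, g=6: +13·0.0833333° lon, +6·0.0416667° lat → SW at lon 61.0833°, lat -62.75°.
Extended square 5, 3: +5·0.00833333° lon, +3·0.00416667° lat → SW at lon 61.125°, lat -62.7375°.
Cell spans 0.00833333° lon × 0.00416667° lat.
west 61.12500, east 61.13333.

61.12500, 61.13333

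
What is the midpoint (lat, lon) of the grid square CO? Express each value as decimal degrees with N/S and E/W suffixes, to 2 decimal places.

55.00° N, 130.00° W

Field C=2, O=14: +2·20° lon, +14·10° lat → SW at lon -140°, lat 50°.
Cell spans 20° lon × 10° lat. Centre is SW corner plus half of each.
latitude 55.00° N, longitude 130.00° W.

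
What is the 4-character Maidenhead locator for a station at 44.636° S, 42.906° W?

GE85

Add 180° to longitude and 90° to latitude: 137.09, 45.36.
Field: 137.09/20 → 6 → G, 45.36/10 → 4 → E; chars GE.
Square: 17.09/2 → 8, 5.36/1 → 5; chars 85.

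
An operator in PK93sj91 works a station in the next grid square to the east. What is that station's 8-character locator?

PK93tj01

Longitude extended square 9; +1 → 10, wraps to 0, carry into subsquare.
Longitude subsquare s = 18; +1 → 19 = t.
The latitude characters are unchanged.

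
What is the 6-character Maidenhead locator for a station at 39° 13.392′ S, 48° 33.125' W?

Shift to the Maidenhead origin (180°W, 90°S): lon 131.4479, lat 50.7768.
Field (20°×10°, letters A–R): 131.4479/20 → 6 → G, 50.7768/10 → 5 → F; chars GF.
Square (2°×1°, digits 0–9): 11.4479/2 → 5, 0.7768/1 → 0; chars 50.
Subsquare (5′×2.5′, letters a–x): 1.4479/0.0833333 → 17 → r, 0.7768/0.0416667 → 18 → s; chars rs.

GF50rs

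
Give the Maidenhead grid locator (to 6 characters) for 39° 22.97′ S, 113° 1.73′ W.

Add 180° to longitude and 90° to latitude: 66.9712, 50.6172.
Field: lon ⌊66.9712/20⌋ = 3 → D; lat ⌊50.6172/10⌋ = 5 → F.
Square: lon ⌊6.9712/2⌋ = 3; lat ⌊0.6172/1⌋ = 0.
Subsquare: lon ⌊0.9712/0.0833333⌋ = 11 → l; lat ⌊0.6172/0.0416667⌋ = 14 → o.

DF30lo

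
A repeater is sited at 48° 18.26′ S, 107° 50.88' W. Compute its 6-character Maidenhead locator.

DE61bq

Add 180° to longitude and 90° to latitude: 72.1520, 41.6957.
Field: 72.1520/20 → 3 → D, 41.6957/10 → 4 → E; chars DE.
Square: 12.1520/2 → 6, 1.6957/1 → 1; chars 61.
Subsquare: 0.1520/0.0833333 → 1 → b, 0.6957/0.0416667 → 16 → q; chars bq.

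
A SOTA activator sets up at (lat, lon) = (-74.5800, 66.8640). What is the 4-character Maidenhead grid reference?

MB35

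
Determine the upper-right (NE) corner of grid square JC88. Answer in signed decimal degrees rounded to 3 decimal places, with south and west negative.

Field J=9, C=2: +9·20° lon, +2·10° lat → SW at lon 0°, lat -70°.
Square 8, 8: +8·2° lon, +8·1° lat → SW at lon 16°, lat -62°.
Cell spans 2° lon × 1° lat. NE corner is SW corner plus one full cell.
latitude -61.000, longitude 18.000.

-61.000, 18.000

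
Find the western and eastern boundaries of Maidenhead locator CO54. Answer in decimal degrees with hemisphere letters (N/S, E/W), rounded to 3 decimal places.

130.000° W, 128.000° W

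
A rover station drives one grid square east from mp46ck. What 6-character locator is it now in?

Longitude subsquare c = 2; +1 → 3 = d.
The latitude characters are unchanged.

MP46dk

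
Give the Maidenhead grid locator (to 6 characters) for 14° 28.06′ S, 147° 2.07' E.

QH35mm

Add 180° to longitude and 90° to latitude: 327.0345, 75.5323.
Field: 327.0345/20 → 16 → Q, 75.5323/10 → 7 → H; chars QH.
Square: 7.0345/2 → 3, 5.5323/1 → 5; chars 35.
Subsquare: 1.0345/0.0833333 → 12 → m, 0.5323/0.0416667 → 12 → m; chars mm.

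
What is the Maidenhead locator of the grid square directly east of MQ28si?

MQ28ti

Longitude subsquare s = 18; +1 → 19 = t.
The latitude characters are unchanged.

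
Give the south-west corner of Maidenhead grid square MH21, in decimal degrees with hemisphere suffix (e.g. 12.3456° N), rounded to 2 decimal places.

19.00° S, 64.00° E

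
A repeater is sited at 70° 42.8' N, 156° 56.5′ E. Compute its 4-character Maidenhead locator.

QQ80

Offset from 180°W / 90°S: lon 336.94°, lat 160.71°.
Field (20°×10°, letters A–R): 336.94/20 → 16 → Q, 160.71/10 → 16 → Q; chars QQ.
Square (2°×1°, digits 0–9): 16.94/2 → 8, 0.71/1 → 0; chars 80.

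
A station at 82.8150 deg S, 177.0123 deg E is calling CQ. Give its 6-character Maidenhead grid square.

RA87me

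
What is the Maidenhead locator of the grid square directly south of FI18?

FI17

Latitude square 8; −1 → 7.
The longitude characters are unchanged.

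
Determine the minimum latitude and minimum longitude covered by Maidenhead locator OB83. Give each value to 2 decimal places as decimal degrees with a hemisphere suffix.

Field O=14, B=1: +14·20° lon, +1·10° lat → SW at lon 100°, lat -80°.
Square 8, 3: +8·2° lon, +3·1° lat → SW at lon 116°, lat -77°.
latitude 77.00° S, longitude 116.00° E.

77.00° S, 116.00° E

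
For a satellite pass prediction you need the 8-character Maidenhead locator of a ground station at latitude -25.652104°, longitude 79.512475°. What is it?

MG94si13

Offset from 180°W / 90°S: lon 259.51247°, lat 64.34790°.
Field (20°×10°, letters A–R): lon ⌊259.51247/20⌋ = 12 → M; lat ⌊64.34790/10⌋ = 6 → G.
Square (2°×1°, digits 0–9): lon ⌊19.51247/2⌋ = 9; lat ⌊4.34790/1⌋ = 4.
Subsquare (5′×2.5′, letters a–x): lon ⌊1.51247/0.0833333⌋ = 18 → s; lat ⌊0.34790/0.0416667⌋ = 8 → i.
Extended square (30″×15″, digits 0–9): lon ⌊0.01247/0.00833333⌋ = 1; lat ⌊0.01456/0.00416667⌋ = 3.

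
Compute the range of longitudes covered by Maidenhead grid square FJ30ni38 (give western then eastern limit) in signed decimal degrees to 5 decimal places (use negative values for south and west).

Field F=5, J=9: +5·20° lon, +9·10° lat → SW at lon -80°, lat 0°.
Square 3, 0: +3·2° lon, +0·1° lat → SW at lon -74°, lat 0°.
Subsquare n=13, i=8: +13·0.0833333° lon, +8·0.0416667° lat → SW at lon -72.9167°, lat 0.333333°.
Extended square 3, 8: +3·0.00833333° lon, +8·0.00416667° lat → SW at lon -72.8917°, lat 0.366667°.
Cell spans 0.00833333° lon × 0.00416667° lat.
west -72.89167, east -72.88333.

-72.89167, -72.88333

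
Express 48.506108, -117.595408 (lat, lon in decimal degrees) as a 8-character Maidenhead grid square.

Offset from 180°W / 90°S: lon 62.40459°, lat 138.50611°.
Field (20°×10°, letters A–R): 62.40459/20 → 3 → D, 138.50611/10 → 13 → N; chars DN.
Square (2°×1°, digits 0–9): 2.40459/2 → 1, 8.50611/1 → 8; chars 18.
Subsquare (5′×2.5′, letters a–x): 0.40459/0.0833333 → 4 → e, 0.50611/0.0416667 → 12 → m; chars em.
Extended square (30″×15″, digits 0–9): 0.07126/0.00833333 → 8, 0.00611/0.00416667 → 1; chars 81.

DN18em81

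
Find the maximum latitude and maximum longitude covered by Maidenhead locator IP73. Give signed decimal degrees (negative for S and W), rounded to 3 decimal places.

Field I=8, P=15: +8·20° lon, +15·10° lat → SW at lon -20°, lat 60°.
Square 7, 3: +7·2° lon, +3·1° lat → SW at lon -6°, lat 63°.
Cell spans 2° lon × 1° lat. NE corner is SW corner plus one full cell.
latitude 64.000, longitude -4.000.

64.000, -4.000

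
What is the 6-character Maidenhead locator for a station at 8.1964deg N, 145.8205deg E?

QJ28ve

Offset from 180°W / 90°S: lon 325.8205°, lat 98.1964°.
Field: lon ⌊325.8205/20⌋ = 16 → Q; lat ⌊98.1964/10⌋ = 9 → J.
Square: lon ⌊5.8205/2⌋ = 2; lat ⌊8.1964/1⌋ = 8.
Subsquare: lon ⌊1.8205/0.0833333⌋ = 21 → v; lat ⌊0.1964/0.0416667⌋ = 4 → e.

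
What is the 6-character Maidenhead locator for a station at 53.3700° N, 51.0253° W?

GO43li

Shift to the Maidenhead origin (180°W, 90°S): lon 128.9747, lat 143.3700.
Field (20°×10°, letters A–R): 128.9747/20 → 6 → G, 143.3700/10 → 14 → O; chars GO.
Square (2°×1°, digits 0–9): 8.9747/2 → 4, 3.3700/1 → 3; chars 43.
Subsquare (5′×2.5′, letters a–x): 0.9747/0.0833333 → 11 → l, 0.3700/0.0416667 → 8 → i; chars li.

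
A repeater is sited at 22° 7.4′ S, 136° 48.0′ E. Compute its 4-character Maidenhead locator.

PG87

Offset from 180°W / 90°S: lon 316.80°, lat 67.88°.
Field: 316.80/20 → 15 → P, 67.88/10 → 6 → G; chars PG.
Square: 16.80/2 → 8, 7.88/1 → 7; chars 87.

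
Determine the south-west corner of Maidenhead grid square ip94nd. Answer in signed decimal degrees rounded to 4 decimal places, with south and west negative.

64.1250, -0.9167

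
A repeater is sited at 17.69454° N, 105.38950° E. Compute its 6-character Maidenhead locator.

OK27qq

Add 180° to longitude and 90° to latitude: 285.3895, 107.6945.
Field (20°×10°, letters A–R): 285.3895/20 → 14 → O, 107.6945/10 → 10 → K; chars OK.
Square (2°×1°, digits 0–9): 5.3895/2 → 2, 7.6945/1 → 7; chars 27.
Subsquare (5′×2.5′, letters a–x): 1.3895/0.0833333 → 16 → q, 0.6945/0.0416667 → 16 → q; chars qq.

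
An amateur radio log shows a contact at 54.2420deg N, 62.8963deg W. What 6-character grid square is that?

Add 180° to longitude and 90° to latitude: 117.1037, 144.2420.
Field (20°×10°, letters A–R): lon ⌊117.1037/20⌋ = 5 → F; lat ⌊144.2420/10⌋ = 14 → O.
Square (2°×1°, digits 0–9): lon ⌊17.1037/2⌋ = 8; lat ⌊4.2420/1⌋ = 4.
Subsquare (5′×2.5′, letters a–x): lon ⌊1.1037/0.0833333⌋ = 13 → n; lat ⌊0.2420/0.0416667⌋ = 5 → f.

FO84nf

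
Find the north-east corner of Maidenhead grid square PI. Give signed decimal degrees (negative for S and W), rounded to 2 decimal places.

Field P=15, I=8: +15·20° lon, +8·10° lat → SW at lon 120°, lat -10°.
Cell spans 20° lon × 10° lat. NE corner is SW corner plus one full cell.
latitude 0.00, longitude 140.00.

0.00, 140.00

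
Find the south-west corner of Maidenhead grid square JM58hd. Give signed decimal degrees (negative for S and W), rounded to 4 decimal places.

38.1250, 10.5833

Field J=9, M=12: +9·20° lon, +12·10° lat → SW at lon 0°, lat 30°.
Square 5, 8: +5·2° lon, +8·1° lat → SW at lon 10°, lat 38°.
Subsquare h=7, d=3: +7·0.0833333° lon, +3·0.0416667° lat → SW at lon 10.5833°, lat 38.125°.
latitude 38.1250, longitude 10.5833.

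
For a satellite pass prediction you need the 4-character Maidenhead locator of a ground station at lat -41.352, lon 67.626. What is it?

Offset from 180°W / 90°S: lon 247.63°, lat 48.65°.
Field: lon ⌊247.63/20⌋ = 12 → M; lat ⌊48.65/10⌋ = 4 → E.
Square: lon ⌊7.63/2⌋ = 3; lat ⌊8.65/1⌋ = 8.

ME38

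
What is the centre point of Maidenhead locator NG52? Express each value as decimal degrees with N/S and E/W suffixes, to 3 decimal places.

Field N=13, G=6: +13·20° lon, +6·10° lat → SW at lon 80°, lat -30°.
Square 5, 2: +5·2° lon, +2·1° lat → SW at lon 90°, lat -28°.
Cell spans 2° lon × 1° lat. Centre is SW corner plus half of each.
latitude 27.500° S, longitude 91.000° E.

27.500° S, 91.000° E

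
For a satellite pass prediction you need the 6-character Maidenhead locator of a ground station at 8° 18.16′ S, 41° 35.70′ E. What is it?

LI01tq

Add 180° to longitude and 90° to latitude: 221.5950, 81.6973.
Field: lon ⌊221.5950/20⌋ = 11 → L; lat ⌊81.6973/10⌋ = 8 → I.
Square: lon ⌊1.5950/2⌋ = 0; lat ⌊1.6973/1⌋ = 1.
Subsquare: lon ⌊1.5950/0.0833333⌋ = 19 → t; lat ⌊0.6973/0.0416667⌋ = 16 → q.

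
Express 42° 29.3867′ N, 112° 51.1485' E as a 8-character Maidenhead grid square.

ON62kl27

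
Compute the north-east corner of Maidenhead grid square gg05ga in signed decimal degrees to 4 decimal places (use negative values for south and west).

-24.9583, -59.4167

Field G=6, G=6: +6·20° lon, +6·10° lat → SW at lon -60°, lat -30°.
Square 0, 5: +0·2° lon, +5·1° lat → SW at lon -60°, lat -25°.
Subsquare g=6, a=0: +6·0.0833333° lon, +0·0.0416667° lat → SW at lon -59.5°, lat -25°.
Cell spans 0.0833333° lon × 0.0416667° lat. NE corner is SW corner plus one full cell.
latitude -24.9583, longitude -59.4167.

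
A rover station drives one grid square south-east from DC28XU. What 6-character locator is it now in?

DC38at

Longitude subsquare x = 23; +1 → 24, wraps to 0 = a, carry into square.
Longitude square 2; +1 → 3.
Latitude subsquare u = 20; −1 → 19 = t.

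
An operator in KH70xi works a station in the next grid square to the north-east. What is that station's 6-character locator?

Longitude subsquare x = 23; +1 → 24, wraps to 0 = a, carry into square.
Longitude square 7; +1 → 8.
Latitude subsquare i = 8; +1 → 9 = j.

KH80aj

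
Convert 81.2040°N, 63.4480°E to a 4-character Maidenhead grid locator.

Shift to the Maidenhead origin (180°W, 90°S): lon 243.45, lat 171.20.
Field: lon ⌊243.45/20⌋ = 12 → M; lat ⌊171.20/10⌋ = 17 → R.
Square: lon ⌊3.45/2⌋ = 1; lat ⌊1.20/1⌋ = 1.

MR11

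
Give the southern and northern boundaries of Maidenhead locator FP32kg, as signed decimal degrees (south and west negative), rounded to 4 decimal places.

Field F=5, P=15: +5·20° lon, +15·10° lat → SW at lon -80°, lat 60°.
Square 3, 2: +3·2° lon, +2·1° lat → SW at lon -74°, lat 62°.
Subsquare k=10, g=6: +10·0.0833333° lon, +6·0.0416667° lat → SW at lon -73.1667°, lat 62.25°.
Cell spans 0.0833333° lon × 0.0416667° lat.
south 62.2500, north 62.2917.

62.2500, 62.2917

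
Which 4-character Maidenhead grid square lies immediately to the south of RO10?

Latitude square 0; −1 → -1, wraps to 9, carry into field.
Latitude field O = 14; −1 → 13 = N.
The longitude characters are unchanged.

RN19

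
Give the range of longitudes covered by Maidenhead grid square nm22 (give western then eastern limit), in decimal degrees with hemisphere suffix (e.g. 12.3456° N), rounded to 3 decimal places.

84.000° E, 86.000° E

Field N=13, M=12: +13·20° lon, +12·10° lat → SW at lon 80°, lat 30°.
Square 2, 2: +2·2° lon, +2·1° lat → SW at lon 84°, lat 32°.
Cell spans 2° lon × 1° lat.
west 84.000° E, east 86.000° E.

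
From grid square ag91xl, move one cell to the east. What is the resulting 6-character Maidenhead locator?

BG01al

Longitude subsquare x = 23; +1 → 24, wraps to 0 = a, carry into square.
Longitude square 9; +1 → 10, wraps to 0, carry into field.
Longitude field A = 0; +1 → 1 = B.
The latitude characters are unchanged.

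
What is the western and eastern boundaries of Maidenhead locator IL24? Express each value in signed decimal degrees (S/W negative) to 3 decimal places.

-16.000, -14.000

Field I=8, L=11: +8·20° lon, +11·10° lat → SW at lon -20°, lat 20°.
Square 2, 4: +2·2° lon, +4·1° lat → SW at lon -16°, lat 24°.
Cell spans 2° lon × 1° lat.
west -16.000, east -14.000.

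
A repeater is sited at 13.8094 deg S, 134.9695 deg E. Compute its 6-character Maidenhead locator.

PH76le

Shift to the Maidenhead origin (180°W, 90°S): lon 314.9695, lat 76.1906.
Field: lon ⌊314.9695/20⌋ = 15 → P; lat ⌊76.1906/10⌋ = 7 → H.
Square: lon ⌊14.9695/2⌋ = 7; lat ⌊6.1906/1⌋ = 6.
Subsquare: lon ⌊0.9695/0.0833333⌋ = 11 → l; lat ⌊0.1906/0.0416667⌋ = 4 → e.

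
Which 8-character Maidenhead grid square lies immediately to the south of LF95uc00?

Latitude extended square 0; −1 → -1, wraps to 9, carry into subsquare.
Latitude subsquare c = 2; −1 → 1 = b.
The longitude characters are unchanged.

LF95ub09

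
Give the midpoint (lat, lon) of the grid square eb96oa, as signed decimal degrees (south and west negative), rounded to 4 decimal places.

-73.9792, -80.7917

Field E=4, B=1: +4·20° lon, +1·10° lat → SW at lon -100°, lat -80°.
Square 9, 6: +9·2° lon, +6·1° lat → SW at lon -82°, lat -74°.
Subsquare o=14, a=0: +14·0.0833333° lon, +0·0.0416667° lat → SW at lon -80.8333°, lat -74°.
Cell spans 0.0833333° lon × 0.0416667° lat. Centre is SW corner plus half of each.
latitude -73.9792, longitude -80.7917.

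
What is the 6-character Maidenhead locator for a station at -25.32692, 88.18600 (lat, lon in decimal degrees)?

NG44cq

Add 180° to longitude and 90° to latitude: 268.1860, 64.6731.
Field: lon ⌊268.1860/20⌋ = 13 → N; lat ⌊64.6731/10⌋ = 6 → G.
Square: lon ⌊8.1860/2⌋ = 4; lat ⌊4.6731/1⌋ = 4.
Subsquare: lon ⌊0.1860/0.0833333⌋ = 2 → c; lat ⌊0.6731/0.0416667⌋ = 16 → q.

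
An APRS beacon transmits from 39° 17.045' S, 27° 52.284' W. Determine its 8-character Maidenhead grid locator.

HF60br51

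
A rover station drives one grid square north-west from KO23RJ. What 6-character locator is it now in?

KO23qk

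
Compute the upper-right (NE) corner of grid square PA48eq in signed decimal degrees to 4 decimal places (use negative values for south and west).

-81.2917, 128.4167

Field P=15, A=0: +15·20° lon, +0·10° lat → SW at lon 120°, lat -90°.
Square 4, 8: +4·2° lon, +8·1° lat → SW at lon 128°, lat -82°.
Subsquare e=4, q=16: +4·0.0833333° lon, +16·0.0416667° lat → SW at lon 128.333°, lat -81.3333°.
Cell spans 0.0833333° lon × 0.0416667° lat. NE corner is SW corner plus one full cell.
latitude -81.2917, longitude 128.4167.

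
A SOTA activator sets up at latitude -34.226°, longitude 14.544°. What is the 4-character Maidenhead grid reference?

JF75

Shift to the Maidenhead origin (180°W, 90°S): lon 194.54, lat 55.77.
Field: lon ⌊194.54/20⌋ = 9 → J; lat ⌊55.77/10⌋ = 5 → F.
Square: lon ⌊14.54/2⌋ = 7; lat ⌊5.77/1⌋ = 5.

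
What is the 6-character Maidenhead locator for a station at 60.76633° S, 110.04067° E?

OC59af

Offset from 180°W / 90°S: lon 290.0407°, lat 29.2337°.
Field: 290.0407/20 → 14 → O, 29.2337/10 → 2 → C; chars OC.
Square: 10.0407/2 → 5, 9.2337/1 → 9; chars 59.
Subsquare: 0.0407/0.0833333 → 0 → a, 0.2337/0.0416667 → 5 → f; chars af.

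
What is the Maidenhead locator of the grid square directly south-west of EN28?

EN17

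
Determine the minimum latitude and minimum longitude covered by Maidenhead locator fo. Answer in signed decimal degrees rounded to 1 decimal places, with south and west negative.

50.0, -80.0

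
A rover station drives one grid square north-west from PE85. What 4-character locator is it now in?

PE76

Longitude square 8; −1 → 7.
Latitude square 5; +1 → 6.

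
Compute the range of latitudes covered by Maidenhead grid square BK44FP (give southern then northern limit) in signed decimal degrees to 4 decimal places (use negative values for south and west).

14.6250, 14.6667

Field B=1, K=10: +1·20° lon, +10·10° lat → SW at lon -160°, lat 10°.
Square 4, 4: +4·2° lon, +4·1° lat → SW at lon -152°, lat 14°.
Subsquare f=5, p=15: +5·0.0833333° lon, +15·0.0416667° lat → SW at lon -151.583°, lat 14.625°.
Cell spans 0.0833333° lon × 0.0416667° lat.
south 14.6250, north 14.6667.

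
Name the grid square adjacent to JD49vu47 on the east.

Longitude extended square 4; +1 → 5.
The latitude characters are unchanged.

JD49vu57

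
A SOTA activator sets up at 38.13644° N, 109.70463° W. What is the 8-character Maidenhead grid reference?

DM58dd52

Add 180° to longitude and 90° to latitude: 70.29537, 128.13644.
Field: lon ⌊70.29537/20⌋ = 3 → D; lat ⌊128.13644/10⌋ = 12 → M.
Square: lon ⌊10.29537/2⌋ = 5; lat ⌊8.13644/1⌋ = 8.
Subsquare: lon ⌊0.29537/0.0833333⌋ = 3 → d; lat ⌊0.13644/0.0416667⌋ = 3 → d.
Extended square: lon ⌊0.04537/0.00833333⌋ = 5; lat ⌊0.01144/0.00416667⌋ = 2.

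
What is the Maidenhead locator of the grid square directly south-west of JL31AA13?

JL31aa02

Longitude extended square 1; −1 → 0.
Latitude extended square 3; −1 → 2.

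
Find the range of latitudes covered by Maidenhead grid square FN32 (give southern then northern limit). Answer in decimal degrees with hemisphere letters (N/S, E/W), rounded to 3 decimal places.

42.000° N, 43.000° N

Field F=5, N=13: +5·20° lon, +13·10° lat → SW at lon -80°, lat 40°.
Square 3, 2: +3·2° lon, +2·1° lat → SW at lon -74°, lat 42°.
Cell spans 2° lon × 1° lat.
south 42.000° N, north 43.000° N.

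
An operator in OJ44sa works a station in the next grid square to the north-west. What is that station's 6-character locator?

Longitude subsquare s = 18; −1 → 17 = r.
Latitude subsquare a = 0; +1 → 1 = b.

OJ44rb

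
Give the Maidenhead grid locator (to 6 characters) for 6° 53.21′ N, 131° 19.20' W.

CJ46iv

Add 180° to longitude and 90° to latitude: 48.6800, 96.8868.
Field: 48.6800/20 → 2 → C, 96.8868/10 → 9 → J; chars CJ.
Square: 8.6800/2 → 4, 6.8868/1 → 6; chars 46.
Subsquare: 0.6800/0.0833333 → 8 → i, 0.8868/0.0416667 → 21 → v; chars iv.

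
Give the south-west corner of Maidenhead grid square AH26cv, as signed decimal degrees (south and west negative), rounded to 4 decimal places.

-13.1250, -175.8333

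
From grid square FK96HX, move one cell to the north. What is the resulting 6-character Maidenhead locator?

FK97ha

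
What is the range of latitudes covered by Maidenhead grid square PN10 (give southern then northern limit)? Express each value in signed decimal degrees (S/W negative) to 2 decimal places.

Field P=15, N=13: +15·20° lon, +13·10° lat → SW at lon 120°, lat 40°.
Square 1, 0: +1·2° lon, +0·1° lat → SW at lon 122°, lat 40°.
Cell spans 2° lon × 1° lat.
south 40.00, north 41.00.

40.00, 41.00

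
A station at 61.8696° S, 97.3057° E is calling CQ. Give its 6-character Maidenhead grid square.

Shift to the Maidenhead origin (180°W, 90°S): lon 277.3057, lat 28.1304.
Field: lon ⌊277.3057/20⌋ = 13 → N; lat ⌊28.1304/10⌋ = 2 → C.
Square: lon ⌊17.3057/2⌋ = 8; lat ⌊8.1304/1⌋ = 8.
Subsquare: lon ⌊1.3057/0.0833333⌋ = 15 → p; lat ⌊0.1304/0.0416667⌋ = 3 → d.

NC88pd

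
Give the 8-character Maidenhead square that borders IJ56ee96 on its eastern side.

Longitude extended square 9; +1 → 10, wraps to 0, carry into subsquare.
Longitude subsquare e = 4; +1 → 5 = f.
The latitude characters are unchanged.

IJ56fe06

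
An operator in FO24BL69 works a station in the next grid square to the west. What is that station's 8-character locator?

FO24bl59

Longitude extended square 6; −1 → 5.
The latitude characters are unchanged.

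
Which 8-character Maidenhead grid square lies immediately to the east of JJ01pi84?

JJ01pi94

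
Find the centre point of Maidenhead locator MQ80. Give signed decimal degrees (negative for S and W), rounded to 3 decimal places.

70.500, 77.000

Field M=12, Q=16: +12·20° lon, +16·10° lat → SW at lon 60°, lat 70°.
Square 8, 0: +8·2° lon, +0·1° lat → SW at lon 76°, lat 70°.
Cell spans 2° lon × 1° lat. Centre is SW corner plus half of each.
latitude 70.500, longitude 77.000.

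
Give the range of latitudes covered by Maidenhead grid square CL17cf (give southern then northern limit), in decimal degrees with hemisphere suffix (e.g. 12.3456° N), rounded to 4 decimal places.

Field C=2, L=11: +2·20° lon, +11·10° lat → SW at lon -140°, lat 20°.
Square 1, 7: +1·2° lon, +7·1° lat → SW at lon -138°, lat 27°.
Subsquare c=2, f=5: +2·0.0833333° lon, +5·0.0416667° lat → SW at lon -137.833°, lat 27.2083°.
Cell spans 0.0833333° lon × 0.0416667° lat.
south 27.2083° N, north 27.2500° N.

27.2083° N, 27.2500° N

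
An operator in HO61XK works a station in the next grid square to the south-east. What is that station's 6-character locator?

Longitude subsquare x = 23; +1 → 24, wraps to 0 = a, carry into square.
Longitude square 6; +1 → 7.
Latitude subsquare k = 10; −1 → 9 = j.

HO71aj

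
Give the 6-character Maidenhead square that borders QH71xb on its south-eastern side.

QH81aa

Longitude subsquare x = 23; +1 → 24, wraps to 0 = a, carry into square.
Longitude square 7; +1 → 8.
Latitude subsquare b = 1; −1 → 0 = a.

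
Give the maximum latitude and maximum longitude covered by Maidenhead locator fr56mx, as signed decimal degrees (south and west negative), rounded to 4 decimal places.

Field F=5, R=17: +5·20° lon, +17·10° lat → SW at lon -80°, lat 80°.
Square 5, 6: +5·2° lon, +6·1° lat → SW at lon -70°, lat 86°.
Subsquare m=12, x=23: +12·0.0833333° lon, +23·0.0416667° lat → SW at lon -69°, lat 86.9583°.
Cell spans 0.0833333° lon × 0.0416667° lat. NE corner is SW corner plus one full cell.
latitude 87.0000, longitude -68.9167.

87.0000, -68.9167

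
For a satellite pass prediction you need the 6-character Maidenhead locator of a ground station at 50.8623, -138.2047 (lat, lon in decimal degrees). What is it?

CO00vu

Add 180° to longitude and 90° to latitude: 41.7953, 140.8623.
Field: 41.7953/20 → 2 → C, 140.8623/10 → 14 → O; chars CO.
Square: 1.7953/2 → 0, 0.8623/1 → 0; chars 00.
Subsquare: 1.7953/0.0833333 → 21 → v, 0.8623/0.0416667 → 20 → u; chars vu.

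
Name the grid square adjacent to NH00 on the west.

Longitude square 0; −1 → -1, wraps to 9, carry into field.
Longitude field N = 13; −1 → 12 = M.
The latitude characters are unchanged.

MH90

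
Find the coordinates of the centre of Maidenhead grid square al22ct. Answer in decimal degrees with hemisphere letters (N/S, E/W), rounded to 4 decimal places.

22.8125° N, 175.7917° W

Field A=0, L=11: +0·20° lon, +11·10° lat → SW at lon -180°, lat 20°.
Square 2, 2: +2·2° lon, +2·1° lat → SW at lon -176°, lat 22°.
Subsquare c=2, t=19: +2·0.0833333° lon, +19·0.0416667° lat → SW at lon -175.833°, lat 22.7917°.
Cell spans 0.0833333° lon × 0.0416667° lat. Centre is SW corner plus half of each.
latitude 22.8125° N, longitude 175.7917° W.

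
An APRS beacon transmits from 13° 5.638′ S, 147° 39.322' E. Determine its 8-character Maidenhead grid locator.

QH36tv87

Offset from 180°W / 90°S: lon 327.65537°, lat 76.90603°.
Field: lon ⌊327.65537/20⌋ = 16 → Q; lat ⌊76.90603/10⌋ = 7 → H.
Square: lon ⌊7.65537/2⌋ = 3; lat ⌊6.90603/1⌋ = 6.
Subsquare: lon ⌊1.65537/0.0833333⌋ = 19 → t; lat ⌊0.90603/0.0416667⌋ = 21 → v.
Extended square: lon ⌊0.07203/0.00833333⌋ = 8; lat ⌊0.03103/0.00416667⌋ = 7.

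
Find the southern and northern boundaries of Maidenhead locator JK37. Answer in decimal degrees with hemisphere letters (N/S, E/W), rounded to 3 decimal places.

17.000° N, 18.000° N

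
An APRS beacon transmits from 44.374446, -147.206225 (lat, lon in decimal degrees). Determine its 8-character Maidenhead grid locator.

BN64ji59

Offset from 180°W / 90°S: lon 32.79378°, lat 134.37445°.
Field (20°×10°, letters A–R): lon ⌊32.79378/20⌋ = 1 → B; lat ⌊134.37445/10⌋ = 13 → N.
Square (2°×1°, digits 0–9): lon ⌊12.79378/2⌋ = 6; lat ⌊4.37445/1⌋ = 4.
Subsquare (5′×2.5′, letters a–x): lon ⌊0.79378/0.0833333⌋ = 9 → j; lat ⌊0.37445/0.0416667⌋ = 8 → i.
Extended square (30″×15″, digits 0–9): lon ⌊0.04378/0.00833333⌋ = 5; lat ⌊0.04111/0.00416667⌋ = 9.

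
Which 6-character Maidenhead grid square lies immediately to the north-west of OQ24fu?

OQ24ev

Longitude subsquare f = 5; −1 → 4 = e.
Latitude subsquare u = 20; +1 → 21 = v.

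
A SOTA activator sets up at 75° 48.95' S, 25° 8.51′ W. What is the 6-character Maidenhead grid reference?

Offset from 180°W / 90°S: lon 154.8582°, lat 14.1842°.
Field: 154.8582/20 → 7 → H, 14.1842/10 → 1 → B; chars HB.
Square: 14.8582/2 → 7, 4.1842/1 → 4; chars 74.
Subsquare: 0.8582/0.0833333 → 10 → k, 0.1842/0.0416667 → 4 → e; chars ke.

HB74ke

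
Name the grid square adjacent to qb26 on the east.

Longitude square 2; +1 → 3.
The latitude characters are unchanged.

QB36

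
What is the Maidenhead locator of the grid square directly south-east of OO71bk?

OO71cj

Longitude subsquare b = 1; +1 → 2 = c.
Latitude subsquare k = 10; −1 → 9 = j.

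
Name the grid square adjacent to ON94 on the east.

Longitude square 9; +1 → 10, wraps to 0, carry into field.
Longitude field O = 14; +1 → 15 = P.
The latitude characters are unchanged.

PN04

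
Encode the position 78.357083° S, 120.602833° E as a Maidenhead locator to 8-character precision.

PB01hp24

Offset from 180°W / 90°S: lon 300.60283°, lat 11.64292°.
Field (20°×10°, letters A–R): lon ⌊300.60283/20⌋ = 15 → P; lat ⌊11.64292/10⌋ = 1 → B.
Square (2°×1°, digits 0–9): lon ⌊0.60283/2⌋ = 0; lat ⌊1.64292/1⌋ = 1.
Subsquare (5′×2.5′, letters a–x): lon ⌊0.60283/0.0833333⌋ = 7 → h; lat ⌊0.64292/0.0416667⌋ = 15 → p.
Extended square (30″×15″, digits 0–9): lon ⌊0.01950/0.00833333⌋ = 2; lat ⌊0.01792/0.00416667⌋ = 4.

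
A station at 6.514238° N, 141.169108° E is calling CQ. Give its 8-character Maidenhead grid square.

QJ06om03

Offset from 180°W / 90°S: lon 321.16911°, lat 96.51424°.
Field: lon ⌊321.16911/20⌋ = 16 → Q; lat ⌊96.51424/10⌋ = 9 → J.
Square: lon ⌊1.16911/2⌋ = 0; lat ⌊6.51424/1⌋ = 6.
Subsquare: lon ⌊1.16911/0.0833333⌋ = 14 → o; lat ⌊0.51424/0.0416667⌋ = 12 → m.
Extended square: lon ⌊0.00244/0.00833333⌋ = 0; lat ⌊0.01424/0.00416667⌋ = 3.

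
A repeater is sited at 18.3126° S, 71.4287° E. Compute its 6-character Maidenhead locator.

MH51rq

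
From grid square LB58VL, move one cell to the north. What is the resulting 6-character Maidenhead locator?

LB58vm

Latitude subsquare l = 11; +1 → 12 = m.
The longitude characters are unchanged.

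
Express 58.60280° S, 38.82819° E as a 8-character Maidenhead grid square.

KD91jj95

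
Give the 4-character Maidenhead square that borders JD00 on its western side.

Longitude square 0; −1 → -1, wraps to 9, carry into field.
Longitude field J = 9; −1 → 8 = I.
The latitude characters are unchanged.

ID90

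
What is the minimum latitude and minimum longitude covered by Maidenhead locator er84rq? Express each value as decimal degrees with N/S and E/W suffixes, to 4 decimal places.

84.6667° N, 82.5833° W

Field E=4, R=17: +4·20° lon, +17·10° lat → SW at lon -100°, lat 80°.
Square 8, 4: +8·2° lon, +4·1° lat → SW at lon -84°, lat 84°.
Subsquare r=17, q=16: +17·0.0833333° lon, +16·0.0416667° lat → SW at lon -82.5833°, lat 84.6667°.
latitude 84.6667° N, longitude 82.5833° W.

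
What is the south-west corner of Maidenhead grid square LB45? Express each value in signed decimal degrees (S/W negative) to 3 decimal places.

-75.000, 48.000

Field L=11, B=1: +11·20° lon, +1·10° lat → SW at lon 40°, lat -80°.
Square 4, 5: +4·2° lon, +5·1° lat → SW at lon 48°, lat -75°.
latitude -75.000, longitude 48.000.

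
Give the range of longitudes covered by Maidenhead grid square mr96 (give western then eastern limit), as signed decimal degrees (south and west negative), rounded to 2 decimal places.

78.00, 80.00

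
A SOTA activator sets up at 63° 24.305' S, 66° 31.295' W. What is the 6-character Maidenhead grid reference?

FC66ro

Add 180° to longitude and 90° to latitude: 113.4784, 26.5949.
Field: 113.4784/20 → 5 → F, 26.5949/10 → 2 → C; chars FC.
Square: 13.4784/2 → 6, 6.5949/1 → 6; chars 66.
Subsquare: 1.4784/0.0833333 → 17 → r, 0.5949/0.0416667 → 14 → o; chars ro.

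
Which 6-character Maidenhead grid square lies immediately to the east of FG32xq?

Longitude subsquare x = 23; +1 → 24, wraps to 0 = a, carry into square.
Longitude square 3; +1 → 4.
The latitude characters are unchanged.

FG42aq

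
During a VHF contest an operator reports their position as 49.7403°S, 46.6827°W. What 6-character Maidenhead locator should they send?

Shift to the Maidenhead origin (180°W, 90°S): lon 133.3173, lat 40.2597.
Field: lon ⌊133.3173/20⌋ = 6 → G; lat ⌊40.2597/10⌋ = 4 → E.
Square: lon ⌊13.3173/2⌋ = 6; lat ⌊0.2597/1⌋ = 0.
Subsquare: lon ⌊1.3173/0.0833333⌋ = 15 → p; lat ⌊0.2597/0.0416667⌋ = 6 → g.

GE60pg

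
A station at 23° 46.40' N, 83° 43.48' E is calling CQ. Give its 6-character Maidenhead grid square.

Add 180° to longitude and 90° to latitude: 263.7247, 113.7733.
Field: lon ⌊263.7247/20⌋ = 13 → N; lat ⌊113.7733/10⌋ = 11 → L.
Square: lon ⌊3.7247/2⌋ = 1; lat ⌊3.7733/1⌋ = 3.
Subsquare: lon ⌊1.7247/0.0833333⌋ = 20 → u; lat ⌊0.7733/0.0416667⌋ = 18 → s.

NL13us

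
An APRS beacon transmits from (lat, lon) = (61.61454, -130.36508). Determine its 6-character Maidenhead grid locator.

CP41to

Shift to the Maidenhead origin (180°W, 90°S): lon 49.6349, lat 151.6145.
Field: lon ⌊49.6349/20⌋ = 2 → C; lat ⌊151.6145/10⌋ = 15 → P.
Square: lon ⌊9.6349/2⌋ = 4; lat ⌊1.6145/1⌋ = 1.
Subsquare: lon ⌊1.6349/0.0833333⌋ = 19 → t; lat ⌊0.6145/0.0416667⌋ = 14 → o.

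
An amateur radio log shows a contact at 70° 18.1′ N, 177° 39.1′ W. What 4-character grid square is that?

AQ10

Add 180° to longitude and 90° to latitude: 2.35, 160.30.
Field (20°×10°, letters A–R): lon ⌊2.35/20⌋ = 0 → A; lat ⌊160.30/10⌋ = 16 → Q.
Square (2°×1°, digits 0–9): lon ⌊2.35/2⌋ = 1; lat ⌊0.30/1⌋ = 0.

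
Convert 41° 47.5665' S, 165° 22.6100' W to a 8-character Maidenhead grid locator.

AE78he49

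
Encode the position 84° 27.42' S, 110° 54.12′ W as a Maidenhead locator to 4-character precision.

Offset from 180°W / 90°S: lon 69.10°, lat 5.54°.
Field: lon ⌊69.10/20⌋ = 3 → D; lat ⌊5.54/10⌋ = 0 → A.
Square: lon ⌊9.10/2⌋ = 4; lat ⌊5.54/1⌋ = 5.

DA45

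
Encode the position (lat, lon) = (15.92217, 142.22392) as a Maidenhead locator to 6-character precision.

Add 180° to longitude and 90° to latitude: 322.2239, 105.9222.
Field: 322.2239/20 → 16 → Q, 105.9222/10 → 10 → K; chars QK.
Square: 2.2239/2 → 1, 5.9222/1 → 5; chars 15.
Subsquare: 0.2239/0.0833333 → 2 → c, 0.9222/0.0416667 → 22 → w; chars cw.

QK15cw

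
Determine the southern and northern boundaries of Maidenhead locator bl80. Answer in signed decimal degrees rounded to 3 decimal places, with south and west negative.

Field B=1, L=11: +1·20° lon, +11·10° lat → SW at lon -160°, lat 20°.
Square 8, 0: +8·2° lon, +0·1° lat → SW at lon -144°, lat 20°.
Cell spans 2° lon × 1° lat.
south 20.000, north 21.000.

20.000, 21.000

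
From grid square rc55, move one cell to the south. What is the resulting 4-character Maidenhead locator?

RC54

Latitude square 5; −1 → 4.
The longitude characters are unchanged.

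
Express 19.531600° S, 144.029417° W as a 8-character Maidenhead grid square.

BH70xl62

Shift to the Maidenhead origin (180°W, 90°S): lon 35.97058, lat 70.46840.
Field (20°×10°, letters A–R): lon ⌊35.97058/20⌋ = 1 → B; lat ⌊70.46840/10⌋ = 7 → H.
Square (2°×1°, digits 0–9): lon ⌊15.97058/2⌋ = 7; lat ⌊0.46840/1⌋ = 0.
Subsquare (5′×2.5′, letters a–x): lon ⌊1.97058/0.0833333⌋ = 23 → x; lat ⌊0.46840/0.0416667⌋ = 11 → l.
Extended square (30″×15″, digits 0–9): lon ⌊0.05392/0.00833333⌋ = 6; lat ⌊0.01007/0.00416667⌋ = 2.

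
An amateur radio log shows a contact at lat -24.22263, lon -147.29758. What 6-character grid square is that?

BG65is

Shift to the Maidenhead origin (180°W, 90°S): lon 32.7024, lat 65.7774.
Field: lon ⌊32.7024/20⌋ = 1 → B; lat ⌊65.7774/10⌋ = 6 → G.
Square: lon ⌊12.7024/2⌋ = 6; lat ⌊5.7774/1⌋ = 5.
Subsquare: lon ⌊0.7024/0.0833333⌋ = 8 → i; lat ⌊0.7774/0.0416667⌋ = 18 → s.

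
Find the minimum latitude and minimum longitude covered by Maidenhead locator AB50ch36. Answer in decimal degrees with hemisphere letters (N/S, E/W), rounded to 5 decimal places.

Field A=0, B=1: +0·20° lon, +1·10° lat → SW at lon -180°, lat -80°.
Square 5, 0: +5·2° lon, +0·1° lat → SW at lon -170°, lat -80°.
Subsquare c=2, h=7: +2·0.0833333° lon, +7·0.0416667° lat → SW at lon -169.833°, lat -79.7083°.
Extended square 3, 6: +3·0.00833333° lon, +6·0.00416667° lat → SW at lon -169.808°, lat -79.6833°.
latitude 79.68333° S, longitude 169.80833° W.

79.68333° S, 169.80833° W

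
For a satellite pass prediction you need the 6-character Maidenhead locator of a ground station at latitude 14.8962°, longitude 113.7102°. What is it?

OK64uv

Shift to the Maidenhead origin (180°W, 90°S): lon 293.7102, lat 104.8962.
Field: 293.7102/20 → 14 → O, 104.8962/10 → 10 → K; chars OK.
Square: 13.7102/2 → 6, 4.8962/1 → 4; chars 64.
Subsquare: 1.7102/0.0833333 → 20 → u, 0.8962/0.0416667 → 21 → v; chars uv.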